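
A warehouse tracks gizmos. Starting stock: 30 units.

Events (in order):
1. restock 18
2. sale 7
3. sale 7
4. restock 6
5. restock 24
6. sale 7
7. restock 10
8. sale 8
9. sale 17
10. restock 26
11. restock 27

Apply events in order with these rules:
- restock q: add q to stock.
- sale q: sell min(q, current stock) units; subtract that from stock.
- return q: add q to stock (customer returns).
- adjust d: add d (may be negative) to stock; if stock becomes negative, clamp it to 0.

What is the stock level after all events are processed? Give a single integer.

Answer: 95

Derivation:
Processing events:
Start: stock = 30
  Event 1 (restock 18): 30 + 18 = 48
  Event 2 (sale 7): sell min(7,48)=7. stock: 48 - 7 = 41. total_sold = 7
  Event 3 (sale 7): sell min(7,41)=7. stock: 41 - 7 = 34. total_sold = 14
  Event 4 (restock 6): 34 + 6 = 40
  Event 5 (restock 24): 40 + 24 = 64
  Event 6 (sale 7): sell min(7,64)=7. stock: 64 - 7 = 57. total_sold = 21
  Event 7 (restock 10): 57 + 10 = 67
  Event 8 (sale 8): sell min(8,67)=8. stock: 67 - 8 = 59. total_sold = 29
  Event 9 (sale 17): sell min(17,59)=17. stock: 59 - 17 = 42. total_sold = 46
  Event 10 (restock 26): 42 + 26 = 68
  Event 11 (restock 27): 68 + 27 = 95
Final: stock = 95, total_sold = 46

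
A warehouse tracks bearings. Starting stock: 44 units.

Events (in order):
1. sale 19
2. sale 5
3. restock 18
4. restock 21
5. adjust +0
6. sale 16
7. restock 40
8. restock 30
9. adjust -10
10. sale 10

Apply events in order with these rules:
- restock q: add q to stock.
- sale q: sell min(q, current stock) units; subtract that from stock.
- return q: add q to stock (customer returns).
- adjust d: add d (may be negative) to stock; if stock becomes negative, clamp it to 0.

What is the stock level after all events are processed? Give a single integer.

Processing events:
Start: stock = 44
  Event 1 (sale 19): sell min(19,44)=19. stock: 44 - 19 = 25. total_sold = 19
  Event 2 (sale 5): sell min(5,25)=5. stock: 25 - 5 = 20. total_sold = 24
  Event 3 (restock 18): 20 + 18 = 38
  Event 4 (restock 21): 38 + 21 = 59
  Event 5 (adjust +0): 59 + 0 = 59
  Event 6 (sale 16): sell min(16,59)=16. stock: 59 - 16 = 43. total_sold = 40
  Event 7 (restock 40): 43 + 40 = 83
  Event 8 (restock 30): 83 + 30 = 113
  Event 9 (adjust -10): 113 + -10 = 103
  Event 10 (sale 10): sell min(10,103)=10. stock: 103 - 10 = 93. total_sold = 50
Final: stock = 93, total_sold = 50

Answer: 93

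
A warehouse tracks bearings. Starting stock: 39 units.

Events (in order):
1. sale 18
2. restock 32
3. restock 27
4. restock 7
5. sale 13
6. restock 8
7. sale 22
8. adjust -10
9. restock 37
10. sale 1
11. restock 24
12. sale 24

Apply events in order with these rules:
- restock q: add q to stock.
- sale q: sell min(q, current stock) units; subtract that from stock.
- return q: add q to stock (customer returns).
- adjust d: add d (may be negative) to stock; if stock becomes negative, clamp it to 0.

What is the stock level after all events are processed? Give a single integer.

Processing events:
Start: stock = 39
  Event 1 (sale 18): sell min(18,39)=18. stock: 39 - 18 = 21. total_sold = 18
  Event 2 (restock 32): 21 + 32 = 53
  Event 3 (restock 27): 53 + 27 = 80
  Event 4 (restock 7): 80 + 7 = 87
  Event 5 (sale 13): sell min(13,87)=13. stock: 87 - 13 = 74. total_sold = 31
  Event 6 (restock 8): 74 + 8 = 82
  Event 7 (sale 22): sell min(22,82)=22. stock: 82 - 22 = 60. total_sold = 53
  Event 8 (adjust -10): 60 + -10 = 50
  Event 9 (restock 37): 50 + 37 = 87
  Event 10 (sale 1): sell min(1,87)=1. stock: 87 - 1 = 86. total_sold = 54
  Event 11 (restock 24): 86 + 24 = 110
  Event 12 (sale 24): sell min(24,110)=24. stock: 110 - 24 = 86. total_sold = 78
Final: stock = 86, total_sold = 78

Answer: 86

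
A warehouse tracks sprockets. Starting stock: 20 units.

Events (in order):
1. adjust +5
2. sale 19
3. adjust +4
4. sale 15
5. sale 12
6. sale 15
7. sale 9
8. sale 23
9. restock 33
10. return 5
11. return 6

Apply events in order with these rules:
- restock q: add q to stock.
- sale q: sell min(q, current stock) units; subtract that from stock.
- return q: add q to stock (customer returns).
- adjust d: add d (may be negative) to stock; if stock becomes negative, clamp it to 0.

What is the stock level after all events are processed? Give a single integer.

Answer: 44

Derivation:
Processing events:
Start: stock = 20
  Event 1 (adjust +5): 20 + 5 = 25
  Event 2 (sale 19): sell min(19,25)=19. stock: 25 - 19 = 6. total_sold = 19
  Event 3 (adjust +4): 6 + 4 = 10
  Event 4 (sale 15): sell min(15,10)=10. stock: 10 - 10 = 0. total_sold = 29
  Event 5 (sale 12): sell min(12,0)=0. stock: 0 - 0 = 0. total_sold = 29
  Event 6 (sale 15): sell min(15,0)=0. stock: 0 - 0 = 0. total_sold = 29
  Event 7 (sale 9): sell min(9,0)=0. stock: 0 - 0 = 0. total_sold = 29
  Event 8 (sale 23): sell min(23,0)=0. stock: 0 - 0 = 0. total_sold = 29
  Event 9 (restock 33): 0 + 33 = 33
  Event 10 (return 5): 33 + 5 = 38
  Event 11 (return 6): 38 + 6 = 44
Final: stock = 44, total_sold = 29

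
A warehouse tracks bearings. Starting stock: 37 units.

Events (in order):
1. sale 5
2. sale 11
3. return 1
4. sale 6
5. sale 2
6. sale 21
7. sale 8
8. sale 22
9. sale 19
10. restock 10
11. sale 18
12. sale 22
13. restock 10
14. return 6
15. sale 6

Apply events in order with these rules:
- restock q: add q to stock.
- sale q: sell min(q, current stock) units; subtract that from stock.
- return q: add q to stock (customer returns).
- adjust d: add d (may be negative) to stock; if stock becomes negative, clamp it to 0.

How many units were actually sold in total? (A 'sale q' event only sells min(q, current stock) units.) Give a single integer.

Processing events:
Start: stock = 37
  Event 1 (sale 5): sell min(5,37)=5. stock: 37 - 5 = 32. total_sold = 5
  Event 2 (sale 11): sell min(11,32)=11. stock: 32 - 11 = 21. total_sold = 16
  Event 3 (return 1): 21 + 1 = 22
  Event 4 (sale 6): sell min(6,22)=6. stock: 22 - 6 = 16. total_sold = 22
  Event 5 (sale 2): sell min(2,16)=2. stock: 16 - 2 = 14. total_sold = 24
  Event 6 (sale 21): sell min(21,14)=14. stock: 14 - 14 = 0. total_sold = 38
  Event 7 (sale 8): sell min(8,0)=0. stock: 0 - 0 = 0. total_sold = 38
  Event 8 (sale 22): sell min(22,0)=0. stock: 0 - 0 = 0. total_sold = 38
  Event 9 (sale 19): sell min(19,0)=0. stock: 0 - 0 = 0. total_sold = 38
  Event 10 (restock 10): 0 + 10 = 10
  Event 11 (sale 18): sell min(18,10)=10. stock: 10 - 10 = 0. total_sold = 48
  Event 12 (sale 22): sell min(22,0)=0. stock: 0 - 0 = 0. total_sold = 48
  Event 13 (restock 10): 0 + 10 = 10
  Event 14 (return 6): 10 + 6 = 16
  Event 15 (sale 6): sell min(6,16)=6. stock: 16 - 6 = 10. total_sold = 54
Final: stock = 10, total_sold = 54

Answer: 54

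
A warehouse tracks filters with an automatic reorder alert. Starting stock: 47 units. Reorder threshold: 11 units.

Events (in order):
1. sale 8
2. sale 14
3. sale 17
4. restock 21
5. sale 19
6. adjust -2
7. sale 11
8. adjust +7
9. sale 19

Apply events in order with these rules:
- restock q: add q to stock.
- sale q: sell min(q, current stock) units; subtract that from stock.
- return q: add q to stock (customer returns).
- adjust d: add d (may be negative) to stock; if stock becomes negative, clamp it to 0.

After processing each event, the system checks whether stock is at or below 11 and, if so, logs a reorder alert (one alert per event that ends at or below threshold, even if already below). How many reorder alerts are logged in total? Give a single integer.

Processing events:
Start: stock = 47
  Event 1 (sale 8): sell min(8,47)=8. stock: 47 - 8 = 39. total_sold = 8
  Event 2 (sale 14): sell min(14,39)=14. stock: 39 - 14 = 25. total_sold = 22
  Event 3 (sale 17): sell min(17,25)=17. stock: 25 - 17 = 8. total_sold = 39
  Event 4 (restock 21): 8 + 21 = 29
  Event 5 (sale 19): sell min(19,29)=19. stock: 29 - 19 = 10. total_sold = 58
  Event 6 (adjust -2): 10 + -2 = 8
  Event 7 (sale 11): sell min(11,8)=8. stock: 8 - 8 = 0. total_sold = 66
  Event 8 (adjust +7): 0 + 7 = 7
  Event 9 (sale 19): sell min(19,7)=7. stock: 7 - 7 = 0. total_sold = 73
Final: stock = 0, total_sold = 73

Checking against threshold 11:
  After event 1: stock=39 > 11
  After event 2: stock=25 > 11
  After event 3: stock=8 <= 11 -> ALERT
  After event 4: stock=29 > 11
  After event 5: stock=10 <= 11 -> ALERT
  After event 6: stock=8 <= 11 -> ALERT
  After event 7: stock=0 <= 11 -> ALERT
  After event 8: stock=7 <= 11 -> ALERT
  After event 9: stock=0 <= 11 -> ALERT
Alert events: [3, 5, 6, 7, 8, 9]. Count = 6

Answer: 6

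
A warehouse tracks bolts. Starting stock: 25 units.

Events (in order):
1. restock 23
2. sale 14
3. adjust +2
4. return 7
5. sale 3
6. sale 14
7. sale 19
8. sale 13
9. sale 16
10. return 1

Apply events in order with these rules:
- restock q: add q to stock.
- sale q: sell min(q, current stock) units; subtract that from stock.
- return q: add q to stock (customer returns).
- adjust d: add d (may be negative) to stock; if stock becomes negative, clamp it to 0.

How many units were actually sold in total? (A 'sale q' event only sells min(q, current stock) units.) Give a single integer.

Processing events:
Start: stock = 25
  Event 1 (restock 23): 25 + 23 = 48
  Event 2 (sale 14): sell min(14,48)=14. stock: 48 - 14 = 34. total_sold = 14
  Event 3 (adjust +2): 34 + 2 = 36
  Event 4 (return 7): 36 + 7 = 43
  Event 5 (sale 3): sell min(3,43)=3. stock: 43 - 3 = 40. total_sold = 17
  Event 6 (sale 14): sell min(14,40)=14. stock: 40 - 14 = 26. total_sold = 31
  Event 7 (sale 19): sell min(19,26)=19. stock: 26 - 19 = 7. total_sold = 50
  Event 8 (sale 13): sell min(13,7)=7. stock: 7 - 7 = 0. total_sold = 57
  Event 9 (sale 16): sell min(16,0)=0. stock: 0 - 0 = 0. total_sold = 57
  Event 10 (return 1): 0 + 1 = 1
Final: stock = 1, total_sold = 57

Answer: 57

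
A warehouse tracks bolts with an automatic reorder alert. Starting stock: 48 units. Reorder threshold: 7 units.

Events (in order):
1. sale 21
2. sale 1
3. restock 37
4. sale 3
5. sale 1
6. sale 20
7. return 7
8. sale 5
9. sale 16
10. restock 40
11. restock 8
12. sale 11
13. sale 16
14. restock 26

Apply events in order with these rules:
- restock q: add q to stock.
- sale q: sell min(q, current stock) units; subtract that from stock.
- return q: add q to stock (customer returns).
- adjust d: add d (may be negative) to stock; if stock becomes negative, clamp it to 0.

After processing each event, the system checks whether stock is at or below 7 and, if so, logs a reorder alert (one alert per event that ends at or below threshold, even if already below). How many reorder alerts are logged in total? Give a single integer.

Answer: 0

Derivation:
Processing events:
Start: stock = 48
  Event 1 (sale 21): sell min(21,48)=21. stock: 48 - 21 = 27. total_sold = 21
  Event 2 (sale 1): sell min(1,27)=1. stock: 27 - 1 = 26. total_sold = 22
  Event 3 (restock 37): 26 + 37 = 63
  Event 4 (sale 3): sell min(3,63)=3. stock: 63 - 3 = 60. total_sold = 25
  Event 5 (sale 1): sell min(1,60)=1. stock: 60 - 1 = 59. total_sold = 26
  Event 6 (sale 20): sell min(20,59)=20. stock: 59 - 20 = 39. total_sold = 46
  Event 7 (return 7): 39 + 7 = 46
  Event 8 (sale 5): sell min(5,46)=5. stock: 46 - 5 = 41. total_sold = 51
  Event 9 (sale 16): sell min(16,41)=16. stock: 41 - 16 = 25. total_sold = 67
  Event 10 (restock 40): 25 + 40 = 65
  Event 11 (restock 8): 65 + 8 = 73
  Event 12 (sale 11): sell min(11,73)=11. stock: 73 - 11 = 62. total_sold = 78
  Event 13 (sale 16): sell min(16,62)=16. stock: 62 - 16 = 46. total_sold = 94
  Event 14 (restock 26): 46 + 26 = 72
Final: stock = 72, total_sold = 94

Checking against threshold 7:
  After event 1: stock=27 > 7
  After event 2: stock=26 > 7
  After event 3: stock=63 > 7
  After event 4: stock=60 > 7
  After event 5: stock=59 > 7
  After event 6: stock=39 > 7
  After event 7: stock=46 > 7
  After event 8: stock=41 > 7
  After event 9: stock=25 > 7
  After event 10: stock=65 > 7
  After event 11: stock=73 > 7
  After event 12: stock=62 > 7
  After event 13: stock=46 > 7
  After event 14: stock=72 > 7
Alert events: []. Count = 0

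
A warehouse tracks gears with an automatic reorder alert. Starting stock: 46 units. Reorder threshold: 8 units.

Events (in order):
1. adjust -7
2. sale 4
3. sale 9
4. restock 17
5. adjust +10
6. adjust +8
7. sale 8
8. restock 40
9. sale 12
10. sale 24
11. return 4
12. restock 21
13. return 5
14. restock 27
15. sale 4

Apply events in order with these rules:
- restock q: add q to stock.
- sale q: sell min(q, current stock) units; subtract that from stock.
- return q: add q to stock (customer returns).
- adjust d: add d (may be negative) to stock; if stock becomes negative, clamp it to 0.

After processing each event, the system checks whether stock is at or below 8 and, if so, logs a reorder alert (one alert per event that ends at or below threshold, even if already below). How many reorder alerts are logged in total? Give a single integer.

Answer: 0

Derivation:
Processing events:
Start: stock = 46
  Event 1 (adjust -7): 46 + -7 = 39
  Event 2 (sale 4): sell min(4,39)=4. stock: 39 - 4 = 35. total_sold = 4
  Event 3 (sale 9): sell min(9,35)=9. stock: 35 - 9 = 26. total_sold = 13
  Event 4 (restock 17): 26 + 17 = 43
  Event 5 (adjust +10): 43 + 10 = 53
  Event 6 (adjust +8): 53 + 8 = 61
  Event 7 (sale 8): sell min(8,61)=8. stock: 61 - 8 = 53. total_sold = 21
  Event 8 (restock 40): 53 + 40 = 93
  Event 9 (sale 12): sell min(12,93)=12. stock: 93 - 12 = 81. total_sold = 33
  Event 10 (sale 24): sell min(24,81)=24. stock: 81 - 24 = 57. total_sold = 57
  Event 11 (return 4): 57 + 4 = 61
  Event 12 (restock 21): 61 + 21 = 82
  Event 13 (return 5): 82 + 5 = 87
  Event 14 (restock 27): 87 + 27 = 114
  Event 15 (sale 4): sell min(4,114)=4. stock: 114 - 4 = 110. total_sold = 61
Final: stock = 110, total_sold = 61

Checking against threshold 8:
  After event 1: stock=39 > 8
  After event 2: stock=35 > 8
  After event 3: stock=26 > 8
  After event 4: stock=43 > 8
  After event 5: stock=53 > 8
  After event 6: stock=61 > 8
  After event 7: stock=53 > 8
  After event 8: stock=93 > 8
  After event 9: stock=81 > 8
  After event 10: stock=57 > 8
  After event 11: stock=61 > 8
  After event 12: stock=82 > 8
  After event 13: stock=87 > 8
  After event 14: stock=114 > 8
  After event 15: stock=110 > 8
Alert events: []. Count = 0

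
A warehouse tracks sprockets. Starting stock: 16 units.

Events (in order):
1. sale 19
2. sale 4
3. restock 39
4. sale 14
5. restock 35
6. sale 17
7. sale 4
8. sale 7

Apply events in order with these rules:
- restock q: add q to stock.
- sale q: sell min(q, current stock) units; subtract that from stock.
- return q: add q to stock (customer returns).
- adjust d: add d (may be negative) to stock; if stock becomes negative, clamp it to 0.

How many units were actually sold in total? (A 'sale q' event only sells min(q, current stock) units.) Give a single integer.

Answer: 58

Derivation:
Processing events:
Start: stock = 16
  Event 1 (sale 19): sell min(19,16)=16. stock: 16 - 16 = 0. total_sold = 16
  Event 2 (sale 4): sell min(4,0)=0. stock: 0 - 0 = 0. total_sold = 16
  Event 3 (restock 39): 0 + 39 = 39
  Event 4 (sale 14): sell min(14,39)=14. stock: 39 - 14 = 25. total_sold = 30
  Event 5 (restock 35): 25 + 35 = 60
  Event 6 (sale 17): sell min(17,60)=17. stock: 60 - 17 = 43. total_sold = 47
  Event 7 (sale 4): sell min(4,43)=4. stock: 43 - 4 = 39. total_sold = 51
  Event 8 (sale 7): sell min(7,39)=7. stock: 39 - 7 = 32. total_sold = 58
Final: stock = 32, total_sold = 58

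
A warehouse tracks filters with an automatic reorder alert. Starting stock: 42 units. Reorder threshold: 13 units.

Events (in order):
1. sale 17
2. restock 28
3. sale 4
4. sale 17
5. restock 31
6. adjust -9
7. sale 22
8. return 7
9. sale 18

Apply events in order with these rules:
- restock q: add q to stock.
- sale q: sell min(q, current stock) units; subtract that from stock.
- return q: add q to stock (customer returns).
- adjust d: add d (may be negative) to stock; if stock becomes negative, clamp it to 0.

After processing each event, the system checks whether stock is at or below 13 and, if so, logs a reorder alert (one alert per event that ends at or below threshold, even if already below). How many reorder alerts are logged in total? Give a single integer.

Processing events:
Start: stock = 42
  Event 1 (sale 17): sell min(17,42)=17. stock: 42 - 17 = 25. total_sold = 17
  Event 2 (restock 28): 25 + 28 = 53
  Event 3 (sale 4): sell min(4,53)=4. stock: 53 - 4 = 49. total_sold = 21
  Event 4 (sale 17): sell min(17,49)=17. stock: 49 - 17 = 32. total_sold = 38
  Event 5 (restock 31): 32 + 31 = 63
  Event 6 (adjust -9): 63 + -9 = 54
  Event 7 (sale 22): sell min(22,54)=22. stock: 54 - 22 = 32. total_sold = 60
  Event 8 (return 7): 32 + 7 = 39
  Event 9 (sale 18): sell min(18,39)=18. stock: 39 - 18 = 21. total_sold = 78
Final: stock = 21, total_sold = 78

Checking against threshold 13:
  After event 1: stock=25 > 13
  After event 2: stock=53 > 13
  After event 3: stock=49 > 13
  After event 4: stock=32 > 13
  After event 5: stock=63 > 13
  After event 6: stock=54 > 13
  After event 7: stock=32 > 13
  After event 8: stock=39 > 13
  After event 9: stock=21 > 13
Alert events: []. Count = 0

Answer: 0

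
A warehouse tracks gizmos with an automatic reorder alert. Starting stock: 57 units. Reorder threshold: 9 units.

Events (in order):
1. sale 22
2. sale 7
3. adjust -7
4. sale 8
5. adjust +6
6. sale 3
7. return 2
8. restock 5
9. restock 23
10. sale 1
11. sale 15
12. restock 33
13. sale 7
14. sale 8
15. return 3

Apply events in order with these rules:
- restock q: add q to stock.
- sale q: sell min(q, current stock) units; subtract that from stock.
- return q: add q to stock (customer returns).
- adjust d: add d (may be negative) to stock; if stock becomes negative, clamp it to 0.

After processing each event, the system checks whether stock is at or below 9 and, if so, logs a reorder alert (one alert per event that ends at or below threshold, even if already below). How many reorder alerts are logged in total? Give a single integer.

Processing events:
Start: stock = 57
  Event 1 (sale 22): sell min(22,57)=22. stock: 57 - 22 = 35. total_sold = 22
  Event 2 (sale 7): sell min(7,35)=7. stock: 35 - 7 = 28. total_sold = 29
  Event 3 (adjust -7): 28 + -7 = 21
  Event 4 (sale 8): sell min(8,21)=8. stock: 21 - 8 = 13. total_sold = 37
  Event 5 (adjust +6): 13 + 6 = 19
  Event 6 (sale 3): sell min(3,19)=3. stock: 19 - 3 = 16. total_sold = 40
  Event 7 (return 2): 16 + 2 = 18
  Event 8 (restock 5): 18 + 5 = 23
  Event 9 (restock 23): 23 + 23 = 46
  Event 10 (sale 1): sell min(1,46)=1. stock: 46 - 1 = 45. total_sold = 41
  Event 11 (sale 15): sell min(15,45)=15. stock: 45 - 15 = 30. total_sold = 56
  Event 12 (restock 33): 30 + 33 = 63
  Event 13 (sale 7): sell min(7,63)=7. stock: 63 - 7 = 56. total_sold = 63
  Event 14 (sale 8): sell min(8,56)=8. stock: 56 - 8 = 48. total_sold = 71
  Event 15 (return 3): 48 + 3 = 51
Final: stock = 51, total_sold = 71

Checking against threshold 9:
  After event 1: stock=35 > 9
  After event 2: stock=28 > 9
  After event 3: stock=21 > 9
  After event 4: stock=13 > 9
  After event 5: stock=19 > 9
  After event 6: stock=16 > 9
  After event 7: stock=18 > 9
  After event 8: stock=23 > 9
  After event 9: stock=46 > 9
  After event 10: stock=45 > 9
  After event 11: stock=30 > 9
  After event 12: stock=63 > 9
  After event 13: stock=56 > 9
  After event 14: stock=48 > 9
  After event 15: stock=51 > 9
Alert events: []. Count = 0

Answer: 0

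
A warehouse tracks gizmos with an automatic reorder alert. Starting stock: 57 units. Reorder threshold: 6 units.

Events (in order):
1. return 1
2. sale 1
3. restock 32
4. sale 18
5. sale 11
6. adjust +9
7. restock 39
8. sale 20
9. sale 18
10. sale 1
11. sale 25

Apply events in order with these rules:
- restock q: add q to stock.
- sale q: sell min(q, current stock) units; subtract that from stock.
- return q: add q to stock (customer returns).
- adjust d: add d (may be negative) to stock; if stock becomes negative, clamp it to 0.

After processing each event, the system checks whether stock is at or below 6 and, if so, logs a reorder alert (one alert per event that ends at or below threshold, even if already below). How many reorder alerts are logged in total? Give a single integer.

Processing events:
Start: stock = 57
  Event 1 (return 1): 57 + 1 = 58
  Event 2 (sale 1): sell min(1,58)=1. stock: 58 - 1 = 57. total_sold = 1
  Event 3 (restock 32): 57 + 32 = 89
  Event 4 (sale 18): sell min(18,89)=18. stock: 89 - 18 = 71. total_sold = 19
  Event 5 (sale 11): sell min(11,71)=11. stock: 71 - 11 = 60. total_sold = 30
  Event 6 (adjust +9): 60 + 9 = 69
  Event 7 (restock 39): 69 + 39 = 108
  Event 8 (sale 20): sell min(20,108)=20. stock: 108 - 20 = 88. total_sold = 50
  Event 9 (sale 18): sell min(18,88)=18. stock: 88 - 18 = 70. total_sold = 68
  Event 10 (sale 1): sell min(1,70)=1. stock: 70 - 1 = 69. total_sold = 69
  Event 11 (sale 25): sell min(25,69)=25. stock: 69 - 25 = 44. total_sold = 94
Final: stock = 44, total_sold = 94

Checking against threshold 6:
  After event 1: stock=58 > 6
  After event 2: stock=57 > 6
  After event 3: stock=89 > 6
  After event 4: stock=71 > 6
  After event 5: stock=60 > 6
  After event 6: stock=69 > 6
  After event 7: stock=108 > 6
  After event 8: stock=88 > 6
  After event 9: stock=70 > 6
  After event 10: stock=69 > 6
  After event 11: stock=44 > 6
Alert events: []. Count = 0

Answer: 0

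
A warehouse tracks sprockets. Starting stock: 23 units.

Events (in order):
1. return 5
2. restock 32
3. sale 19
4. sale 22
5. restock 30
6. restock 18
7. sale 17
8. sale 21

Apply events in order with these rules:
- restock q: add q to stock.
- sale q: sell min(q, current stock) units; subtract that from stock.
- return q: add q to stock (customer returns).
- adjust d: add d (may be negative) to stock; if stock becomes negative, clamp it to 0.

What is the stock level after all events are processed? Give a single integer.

Processing events:
Start: stock = 23
  Event 1 (return 5): 23 + 5 = 28
  Event 2 (restock 32): 28 + 32 = 60
  Event 3 (sale 19): sell min(19,60)=19. stock: 60 - 19 = 41. total_sold = 19
  Event 4 (sale 22): sell min(22,41)=22. stock: 41 - 22 = 19. total_sold = 41
  Event 5 (restock 30): 19 + 30 = 49
  Event 6 (restock 18): 49 + 18 = 67
  Event 7 (sale 17): sell min(17,67)=17. stock: 67 - 17 = 50. total_sold = 58
  Event 8 (sale 21): sell min(21,50)=21. stock: 50 - 21 = 29. total_sold = 79
Final: stock = 29, total_sold = 79

Answer: 29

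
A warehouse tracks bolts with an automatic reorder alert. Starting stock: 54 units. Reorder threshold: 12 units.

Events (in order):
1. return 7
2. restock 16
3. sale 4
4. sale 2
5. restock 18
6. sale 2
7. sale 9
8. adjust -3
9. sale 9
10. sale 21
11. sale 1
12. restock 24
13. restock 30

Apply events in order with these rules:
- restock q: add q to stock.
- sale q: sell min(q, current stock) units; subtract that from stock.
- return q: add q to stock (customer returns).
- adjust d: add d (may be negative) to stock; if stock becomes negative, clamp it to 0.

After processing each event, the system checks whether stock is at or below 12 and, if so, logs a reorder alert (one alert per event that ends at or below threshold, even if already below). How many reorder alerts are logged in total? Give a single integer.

Answer: 0

Derivation:
Processing events:
Start: stock = 54
  Event 1 (return 7): 54 + 7 = 61
  Event 2 (restock 16): 61 + 16 = 77
  Event 3 (sale 4): sell min(4,77)=4. stock: 77 - 4 = 73. total_sold = 4
  Event 4 (sale 2): sell min(2,73)=2. stock: 73 - 2 = 71. total_sold = 6
  Event 5 (restock 18): 71 + 18 = 89
  Event 6 (sale 2): sell min(2,89)=2. stock: 89 - 2 = 87. total_sold = 8
  Event 7 (sale 9): sell min(9,87)=9. stock: 87 - 9 = 78. total_sold = 17
  Event 8 (adjust -3): 78 + -3 = 75
  Event 9 (sale 9): sell min(9,75)=9. stock: 75 - 9 = 66. total_sold = 26
  Event 10 (sale 21): sell min(21,66)=21. stock: 66 - 21 = 45. total_sold = 47
  Event 11 (sale 1): sell min(1,45)=1. stock: 45 - 1 = 44. total_sold = 48
  Event 12 (restock 24): 44 + 24 = 68
  Event 13 (restock 30): 68 + 30 = 98
Final: stock = 98, total_sold = 48

Checking against threshold 12:
  After event 1: stock=61 > 12
  After event 2: stock=77 > 12
  After event 3: stock=73 > 12
  After event 4: stock=71 > 12
  After event 5: stock=89 > 12
  After event 6: stock=87 > 12
  After event 7: stock=78 > 12
  After event 8: stock=75 > 12
  After event 9: stock=66 > 12
  After event 10: stock=45 > 12
  After event 11: stock=44 > 12
  After event 12: stock=68 > 12
  After event 13: stock=98 > 12
Alert events: []. Count = 0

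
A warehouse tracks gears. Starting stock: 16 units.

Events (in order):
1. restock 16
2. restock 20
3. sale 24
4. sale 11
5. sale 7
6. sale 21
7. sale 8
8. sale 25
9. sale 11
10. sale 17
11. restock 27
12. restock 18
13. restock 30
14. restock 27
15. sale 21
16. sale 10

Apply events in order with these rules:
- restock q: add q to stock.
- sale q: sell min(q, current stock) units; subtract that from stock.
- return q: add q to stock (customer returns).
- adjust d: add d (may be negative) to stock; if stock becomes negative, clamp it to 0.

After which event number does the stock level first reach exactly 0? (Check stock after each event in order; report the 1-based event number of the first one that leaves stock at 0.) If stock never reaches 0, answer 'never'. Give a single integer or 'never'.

Processing events:
Start: stock = 16
  Event 1 (restock 16): 16 + 16 = 32
  Event 2 (restock 20): 32 + 20 = 52
  Event 3 (sale 24): sell min(24,52)=24. stock: 52 - 24 = 28. total_sold = 24
  Event 4 (sale 11): sell min(11,28)=11. stock: 28 - 11 = 17. total_sold = 35
  Event 5 (sale 7): sell min(7,17)=7. stock: 17 - 7 = 10. total_sold = 42
  Event 6 (sale 21): sell min(21,10)=10. stock: 10 - 10 = 0. total_sold = 52
  Event 7 (sale 8): sell min(8,0)=0. stock: 0 - 0 = 0. total_sold = 52
  Event 8 (sale 25): sell min(25,0)=0. stock: 0 - 0 = 0. total_sold = 52
  Event 9 (sale 11): sell min(11,0)=0. stock: 0 - 0 = 0. total_sold = 52
  Event 10 (sale 17): sell min(17,0)=0. stock: 0 - 0 = 0. total_sold = 52
  Event 11 (restock 27): 0 + 27 = 27
  Event 12 (restock 18): 27 + 18 = 45
  Event 13 (restock 30): 45 + 30 = 75
  Event 14 (restock 27): 75 + 27 = 102
  Event 15 (sale 21): sell min(21,102)=21. stock: 102 - 21 = 81. total_sold = 73
  Event 16 (sale 10): sell min(10,81)=10. stock: 81 - 10 = 71. total_sold = 83
Final: stock = 71, total_sold = 83

First zero at event 6.

Answer: 6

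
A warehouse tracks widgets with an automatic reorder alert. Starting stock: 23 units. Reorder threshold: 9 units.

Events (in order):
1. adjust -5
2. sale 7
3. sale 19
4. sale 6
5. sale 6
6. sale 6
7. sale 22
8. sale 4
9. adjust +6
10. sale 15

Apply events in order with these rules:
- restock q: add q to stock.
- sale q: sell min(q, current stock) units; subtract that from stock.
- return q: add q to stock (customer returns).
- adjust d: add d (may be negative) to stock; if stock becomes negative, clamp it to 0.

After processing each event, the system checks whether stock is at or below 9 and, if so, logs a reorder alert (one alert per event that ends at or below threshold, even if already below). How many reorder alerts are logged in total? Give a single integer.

Answer: 8

Derivation:
Processing events:
Start: stock = 23
  Event 1 (adjust -5): 23 + -5 = 18
  Event 2 (sale 7): sell min(7,18)=7. stock: 18 - 7 = 11. total_sold = 7
  Event 3 (sale 19): sell min(19,11)=11. stock: 11 - 11 = 0. total_sold = 18
  Event 4 (sale 6): sell min(6,0)=0. stock: 0 - 0 = 0. total_sold = 18
  Event 5 (sale 6): sell min(6,0)=0. stock: 0 - 0 = 0. total_sold = 18
  Event 6 (sale 6): sell min(6,0)=0. stock: 0 - 0 = 0. total_sold = 18
  Event 7 (sale 22): sell min(22,0)=0. stock: 0 - 0 = 0. total_sold = 18
  Event 8 (sale 4): sell min(4,0)=0. stock: 0 - 0 = 0. total_sold = 18
  Event 9 (adjust +6): 0 + 6 = 6
  Event 10 (sale 15): sell min(15,6)=6. stock: 6 - 6 = 0. total_sold = 24
Final: stock = 0, total_sold = 24

Checking against threshold 9:
  After event 1: stock=18 > 9
  After event 2: stock=11 > 9
  After event 3: stock=0 <= 9 -> ALERT
  After event 4: stock=0 <= 9 -> ALERT
  After event 5: stock=0 <= 9 -> ALERT
  After event 6: stock=0 <= 9 -> ALERT
  After event 7: stock=0 <= 9 -> ALERT
  After event 8: stock=0 <= 9 -> ALERT
  After event 9: stock=6 <= 9 -> ALERT
  After event 10: stock=0 <= 9 -> ALERT
Alert events: [3, 4, 5, 6, 7, 8, 9, 10]. Count = 8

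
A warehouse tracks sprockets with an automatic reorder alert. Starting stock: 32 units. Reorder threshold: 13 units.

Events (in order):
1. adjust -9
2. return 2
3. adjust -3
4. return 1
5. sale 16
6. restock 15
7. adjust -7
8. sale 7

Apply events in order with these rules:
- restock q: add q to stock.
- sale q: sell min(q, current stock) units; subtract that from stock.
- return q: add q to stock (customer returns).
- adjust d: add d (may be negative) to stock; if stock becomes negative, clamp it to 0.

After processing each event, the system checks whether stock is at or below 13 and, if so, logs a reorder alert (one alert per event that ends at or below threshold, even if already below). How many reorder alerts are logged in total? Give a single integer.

Processing events:
Start: stock = 32
  Event 1 (adjust -9): 32 + -9 = 23
  Event 2 (return 2): 23 + 2 = 25
  Event 3 (adjust -3): 25 + -3 = 22
  Event 4 (return 1): 22 + 1 = 23
  Event 5 (sale 16): sell min(16,23)=16. stock: 23 - 16 = 7. total_sold = 16
  Event 6 (restock 15): 7 + 15 = 22
  Event 7 (adjust -7): 22 + -7 = 15
  Event 8 (sale 7): sell min(7,15)=7. stock: 15 - 7 = 8. total_sold = 23
Final: stock = 8, total_sold = 23

Checking against threshold 13:
  After event 1: stock=23 > 13
  After event 2: stock=25 > 13
  After event 3: stock=22 > 13
  After event 4: stock=23 > 13
  After event 5: stock=7 <= 13 -> ALERT
  After event 6: stock=22 > 13
  After event 7: stock=15 > 13
  After event 8: stock=8 <= 13 -> ALERT
Alert events: [5, 8]. Count = 2

Answer: 2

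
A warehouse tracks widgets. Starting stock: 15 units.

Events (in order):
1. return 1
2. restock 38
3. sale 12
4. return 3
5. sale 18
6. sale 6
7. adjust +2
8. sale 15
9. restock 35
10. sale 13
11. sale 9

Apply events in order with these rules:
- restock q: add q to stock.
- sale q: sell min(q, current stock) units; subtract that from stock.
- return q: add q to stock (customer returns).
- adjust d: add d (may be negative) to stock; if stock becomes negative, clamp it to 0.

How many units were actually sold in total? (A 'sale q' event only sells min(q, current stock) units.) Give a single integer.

Processing events:
Start: stock = 15
  Event 1 (return 1): 15 + 1 = 16
  Event 2 (restock 38): 16 + 38 = 54
  Event 3 (sale 12): sell min(12,54)=12. stock: 54 - 12 = 42. total_sold = 12
  Event 4 (return 3): 42 + 3 = 45
  Event 5 (sale 18): sell min(18,45)=18. stock: 45 - 18 = 27. total_sold = 30
  Event 6 (sale 6): sell min(6,27)=6. stock: 27 - 6 = 21. total_sold = 36
  Event 7 (adjust +2): 21 + 2 = 23
  Event 8 (sale 15): sell min(15,23)=15. stock: 23 - 15 = 8. total_sold = 51
  Event 9 (restock 35): 8 + 35 = 43
  Event 10 (sale 13): sell min(13,43)=13. stock: 43 - 13 = 30. total_sold = 64
  Event 11 (sale 9): sell min(9,30)=9. stock: 30 - 9 = 21. total_sold = 73
Final: stock = 21, total_sold = 73

Answer: 73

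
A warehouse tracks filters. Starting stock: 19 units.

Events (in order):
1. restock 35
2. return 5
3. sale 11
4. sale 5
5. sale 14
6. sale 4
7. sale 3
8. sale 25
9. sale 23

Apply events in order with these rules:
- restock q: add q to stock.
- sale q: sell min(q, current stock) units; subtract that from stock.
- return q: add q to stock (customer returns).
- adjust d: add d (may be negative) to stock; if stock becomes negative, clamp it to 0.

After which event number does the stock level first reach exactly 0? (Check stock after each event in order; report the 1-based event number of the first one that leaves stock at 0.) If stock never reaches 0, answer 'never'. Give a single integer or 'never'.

Answer: 8

Derivation:
Processing events:
Start: stock = 19
  Event 1 (restock 35): 19 + 35 = 54
  Event 2 (return 5): 54 + 5 = 59
  Event 3 (sale 11): sell min(11,59)=11. stock: 59 - 11 = 48. total_sold = 11
  Event 4 (sale 5): sell min(5,48)=5. stock: 48 - 5 = 43. total_sold = 16
  Event 5 (sale 14): sell min(14,43)=14. stock: 43 - 14 = 29. total_sold = 30
  Event 6 (sale 4): sell min(4,29)=4. stock: 29 - 4 = 25. total_sold = 34
  Event 7 (sale 3): sell min(3,25)=3. stock: 25 - 3 = 22. total_sold = 37
  Event 8 (sale 25): sell min(25,22)=22. stock: 22 - 22 = 0. total_sold = 59
  Event 9 (sale 23): sell min(23,0)=0. stock: 0 - 0 = 0. total_sold = 59
Final: stock = 0, total_sold = 59

First zero at event 8.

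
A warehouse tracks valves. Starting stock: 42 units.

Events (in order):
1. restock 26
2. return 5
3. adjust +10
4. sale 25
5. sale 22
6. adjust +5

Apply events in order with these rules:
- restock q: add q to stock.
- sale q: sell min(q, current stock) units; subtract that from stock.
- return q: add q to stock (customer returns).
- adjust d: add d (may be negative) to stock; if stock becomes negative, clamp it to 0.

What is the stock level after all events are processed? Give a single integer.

Processing events:
Start: stock = 42
  Event 1 (restock 26): 42 + 26 = 68
  Event 2 (return 5): 68 + 5 = 73
  Event 3 (adjust +10): 73 + 10 = 83
  Event 4 (sale 25): sell min(25,83)=25. stock: 83 - 25 = 58. total_sold = 25
  Event 5 (sale 22): sell min(22,58)=22. stock: 58 - 22 = 36. total_sold = 47
  Event 6 (adjust +5): 36 + 5 = 41
Final: stock = 41, total_sold = 47

Answer: 41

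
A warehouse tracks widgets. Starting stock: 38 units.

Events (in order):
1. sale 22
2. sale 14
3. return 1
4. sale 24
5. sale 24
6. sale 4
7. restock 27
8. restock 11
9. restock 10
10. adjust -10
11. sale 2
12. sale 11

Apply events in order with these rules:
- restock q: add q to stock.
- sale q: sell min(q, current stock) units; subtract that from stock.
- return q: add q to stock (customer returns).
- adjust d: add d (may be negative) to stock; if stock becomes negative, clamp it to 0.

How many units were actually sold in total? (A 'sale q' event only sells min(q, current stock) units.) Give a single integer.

Answer: 52

Derivation:
Processing events:
Start: stock = 38
  Event 1 (sale 22): sell min(22,38)=22. stock: 38 - 22 = 16. total_sold = 22
  Event 2 (sale 14): sell min(14,16)=14. stock: 16 - 14 = 2. total_sold = 36
  Event 3 (return 1): 2 + 1 = 3
  Event 4 (sale 24): sell min(24,3)=3. stock: 3 - 3 = 0. total_sold = 39
  Event 5 (sale 24): sell min(24,0)=0. stock: 0 - 0 = 0. total_sold = 39
  Event 6 (sale 4): sell min(4,0)=0. stock: 0 - 0 = 0. total_sold = 39
  Event 7 (restock 27): 0 + 27 = 27
  Event 8 (restock 11): 27 + 11 = 38
  Event 9 (restock 10): 38 + 10 = 48
  Event 10 (adjust -10): 48 + -10 = 38
  Event 11 (sale 2): sell min(2,38)=2. stock: 38 - 2 = 36. total_sold = 41
  Event 12 (sale 11): sell min(11,36)=11. stock: 36 - 11 = 25. total_sold = 52
Final: stock = 25, total_sold = 52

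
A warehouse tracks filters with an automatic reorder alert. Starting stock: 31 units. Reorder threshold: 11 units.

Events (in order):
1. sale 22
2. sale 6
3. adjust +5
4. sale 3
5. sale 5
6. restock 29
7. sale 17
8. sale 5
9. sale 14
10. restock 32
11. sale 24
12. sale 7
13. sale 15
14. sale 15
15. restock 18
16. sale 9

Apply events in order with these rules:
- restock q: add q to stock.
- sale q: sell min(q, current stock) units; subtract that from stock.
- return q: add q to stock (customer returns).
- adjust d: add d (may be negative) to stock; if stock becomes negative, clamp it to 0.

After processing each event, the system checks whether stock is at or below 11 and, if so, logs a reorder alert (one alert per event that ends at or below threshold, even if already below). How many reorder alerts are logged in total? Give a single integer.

Answer: 12

Derivation:
Processing events:
Start: stock = 31
  Event 1 (sale 22): sell min(22,31)=22. stock: 31 - 22 = 9. total_sold = 22
  Event 2 (sale 6): sell min(6,9)=6. stock: 9 - 6 = 3. total_sold = 28
  Event 3 (adjust +5): 3 + 5 = 8
  Event 4 (sale 3): sell min(3,8)=3. stock: 8 - 3 = 5. total_sold = 31
  Event 5 (sale 5): sell min(5,5)=5. stock: 5 - 5 = 0. total_sold = 36
  Event 6 (restock 29): 0 + 29 = 29
  Event 7 (sale 17): sell min(17,29)=17. stock: 29 - 17 = 12. total_sold = 53
  Event 8 (sale 5): sell min(5,12)=5. stock: 12 - 5 = 7. total_sold = 58
  Event 9 (sale 14): sell min(14,7)=7. stock: 7 - 7 = 0. total_sold = 65
  Event 10 (restock 32): 0 + 32 = 32
  Event 11 (sale 24): sell min(24,32)=24. stock: 32 - 24 = 8. total_sold = 89
  Event 12 (sale 7): sell min(7,8)=7. stock: 8 - 7 = 1. total_sold = 96
  Event 13 (sale 15): sell min(15,1)=1. stock: 1 - 1 = 0. total_sold = 97
  Event 14 (sale 15): sell min(15,0)=0. stock: 0 - 0 = 0. total_sold = 97
  Event 15 (restock 18): 0 + 18 = 18
  Event 16 (sale 9): sell min(9,18)=9. stock: 18 - 9 = 9. total_sold = 106
Final: stock = 9, total_sold = 106

Checking against threshold 11:
  After event 1: stock=9 <= 11 -> ALERT
  After event 2: stock=3 <= 11 -> ALERT
  After event 3: stock=8 <= 11 -> ALERT
  After event 4: stock=5 <= 11 -> ALERT
  After event 5: stock=0 <= 11 -> ALERT
  After event 6: stock=29 > 11
  After event 7: stock=12 > 11
  After event 8: stock=7 <= 11 -> ALERT
  After event 9: stock=0 <= 11 -> ALERT
  After event 10: stock=32 > 11
  After event 11: stock=8 <= 11 -> ALERT
  After event 12: stock=1 <= 11 -> ALERT
  After event 13: stock=0 <= 11 -> ALERT
  After event 14: stock=0 <= 11 -> ALERT
  After event 15: stock=18 > 11
  After event 16: stock=9 <= 11 -> ALERT
Alert events: [1, 2, 3, 4, 5, 8, 9, 11, 12, 13, 14, 16]. Count = 12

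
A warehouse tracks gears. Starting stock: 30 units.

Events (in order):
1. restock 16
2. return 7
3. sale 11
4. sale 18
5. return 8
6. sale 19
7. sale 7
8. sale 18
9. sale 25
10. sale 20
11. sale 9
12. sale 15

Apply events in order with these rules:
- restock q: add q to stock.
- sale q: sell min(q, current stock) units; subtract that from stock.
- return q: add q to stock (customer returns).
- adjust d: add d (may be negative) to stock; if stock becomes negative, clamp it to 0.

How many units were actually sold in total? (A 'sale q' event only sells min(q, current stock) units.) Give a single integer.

Answer: 61

Derivation:
Processing events:
Start: stock = 30
  Event 1 (restock 16): 30 + 16 = 46
  Event 2 (return 7): 46 + 7 = 53
  Event 3 (sale 11): sell min(11,53)=11. stock: 53 - 11 = 42. total_sold = 11
  Event 4 (sale 18): sell min(18,42)=18. stock: 42 - 18 = 24. total_sold = 29
  Event 5 (return 8): 24 + 8 = 32
  Event 6 (sale 19): sell min(19,32)=19. stock: 32 - 19 = 13. total_sold = 48
  Event 7 (sale 7): sell min(7,13)=7. stock: 13 - 7 = 6. total_sold = 55
  Event 8 (sale 18): sell min(18,6)=6. stock: 6 - 6 = 0. total_sold = 61
  Event 9 (sale 25): sell min(25,0)=0. stock: 0 - 0 = 0. total_sold = 61
  Event 10 (sale 20): sell min(20,0)=0. stock: 0 - 0 = 0. total_sold = 61
  Event 11 (sale 9): sell min(9,0)=0. stock: 0 - 0 = 0. total_sold = 61
  Event 12 (sale 15): sell min(15,0)=0. stock: 0 - 0 = 0. total_sold = 61
Final: stock = 0, total_sold = 61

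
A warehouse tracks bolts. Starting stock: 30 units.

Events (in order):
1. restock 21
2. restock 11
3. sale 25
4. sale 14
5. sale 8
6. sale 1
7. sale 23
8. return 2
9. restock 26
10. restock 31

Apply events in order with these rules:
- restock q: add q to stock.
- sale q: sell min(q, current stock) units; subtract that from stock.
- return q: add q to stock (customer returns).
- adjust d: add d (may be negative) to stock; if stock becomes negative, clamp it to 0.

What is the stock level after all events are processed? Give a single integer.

Answer: 59

Derivation:
Processing events:
Start: stock = 30
  Event 1 (restock 21): 30 + 21 = 51
  Event 2 (restock 11): 51 + 11 = 62
  Event 3 (sale 25): sell min(25,62)=25. stock: 62 - 25 = 37. total_sold = 25
  Event 4 (sale 14): sell min(14,37)=14. stock: 37 - 14 = 23. total_sold = 39
  Event 5 (sale 8): sell min(8,23)=8. stock: 23 - 8 = 15. total_sold = 47
  Event 6 (sale 1): sell min(1,15)=1. stock: 15 - 1 = 14. total_sold = 48
  Event 7 (sale 23): sell min(23,14)=14. stock: 14 - 14 = 0. total_sold = 62
  Event 8 (return 2): 0 + 2 = 2
  Event 9 (restock 26): 2 + 26 = 28
  Event 10 (restock 31): 28 + 31 = 59
Final: stock = 59, total_sold = 62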